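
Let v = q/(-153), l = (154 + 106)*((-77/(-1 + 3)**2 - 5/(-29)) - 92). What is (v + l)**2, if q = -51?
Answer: 6312887402116/7569 ≈ 8.3404e+8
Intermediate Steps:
l = -837525/29 (l = 260*((-77/(2**2) - 5*(-1/29)) - 92) = 260*((-77/4 + 5/29) - 92) = 260*(-2213/116 - 92) = 260*(-12885/116) = -837525/29 ≈ -28880.)
v = 1/3 (v = -51/(-153) = -51*(-1/153) = 1/3 ≈ 0.33333)
(v + l)**2 = (1/3 - 837525/29)**2 = (-2512546/87)**2 = 6312887402116/7569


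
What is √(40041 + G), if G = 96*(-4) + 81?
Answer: √39738 ≈ 199.34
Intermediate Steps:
G = -303 (G = -384 + 81 = -303)
√(40041 + G) = √(40041 - 303) = √39738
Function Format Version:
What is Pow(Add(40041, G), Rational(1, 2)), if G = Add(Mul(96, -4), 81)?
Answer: Pow(39738, Rational(1, 2)) ≈ 199.34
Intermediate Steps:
G = -303 (G = Add(-384, 81) = -303)
Pow(Add(40041, G), Rational(1, 2)) = Pow(Add(40041, -303), Rational(1, 2)) = Pow(39738, Rational(1, 2))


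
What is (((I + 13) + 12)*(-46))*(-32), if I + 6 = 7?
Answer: 38272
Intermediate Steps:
I = 1 (I = -6 + 7 = 1)
(((I + 13) + 12)*(-46))*(-32) = (((1 + 13) + 12)*(-46))*(-32) = ((14 + 12)*(-46))*(-32) = (26*(-46))*(-32) = -1196*(-32) = 38272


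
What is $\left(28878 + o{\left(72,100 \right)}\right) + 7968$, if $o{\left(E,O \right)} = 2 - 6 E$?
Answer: $36416$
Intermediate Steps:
$\left(28878 + o{\left(72,100 \right)}\right) + 7968 = \left(28878 + \left(2 - 432\right)\right) + 7968 = \left(28878 - 430\right) + 7968 = 28448 + 7968 = 36416$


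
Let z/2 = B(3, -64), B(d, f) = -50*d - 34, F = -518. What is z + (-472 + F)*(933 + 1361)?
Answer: -2271428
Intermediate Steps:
B(d, f) = -34 - 50*d
z = -368 (z = 2*(-34 - 50*3) = 2*(-34 - 150) = 2*(-184) = -368)
z + (-472 + F)*(933 + 1361) = -368 + (-472 - 518)*(933 + 1361) = -368 - 990*2294 = -368 - 2271060 = -2271428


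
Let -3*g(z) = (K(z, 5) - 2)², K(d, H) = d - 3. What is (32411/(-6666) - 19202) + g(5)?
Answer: -128032943/6666 ≈ -19207.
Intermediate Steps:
K(d, H) = -3 + d
g(z) = -(-5 + z)²/3 (g(z) = -((-3 + z) - 2)²/3 = -(-5 + z)²/3)
(32411/(-6666) - 19202) + g(5) = (32411/(-6666) - 19202) - (-5 + 5)²/3 = (32411*(-1/6666) - 19202) - ⅓*0² = (-32411/6666 - 19202) - ⅓*0 = -128032943/6666 + 0 = -128032943/6666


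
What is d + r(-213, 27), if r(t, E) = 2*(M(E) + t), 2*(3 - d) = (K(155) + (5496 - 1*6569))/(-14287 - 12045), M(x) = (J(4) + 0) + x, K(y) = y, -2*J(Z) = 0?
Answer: -9716967/26332 ≈ -369.02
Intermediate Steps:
J(Z) = 0 (J(Z) = -½*0 = 0)
M(x) = x (M(x) = (0 + 0) + x = 0 + x = x)
d = 78537/26332 (d = 3 - (155 + (5496 - 1*6569))/(2*(-14287 - 12045)) = 3 - (155 + (5496 - 6569))/(2*(-26332)) = 3 - (155 - 1073)*(-1)/(2*26332) = 3 - (-459)*(-1)/26332 = 3 - ½*459/13166 = 3 - 459/26332 = 78537/26332 ≈ 2.9826)
r(t, E) = 2*E + 2*t (r(t, E) = 2*(E + t) = 2*E + 2*t)
d + r(-213, 27) = 78537/26332 + (2*27 + 2*(-213)) = 78537/26332 + (54 - 426) = 78537/26332 - 372 = -9716967/26332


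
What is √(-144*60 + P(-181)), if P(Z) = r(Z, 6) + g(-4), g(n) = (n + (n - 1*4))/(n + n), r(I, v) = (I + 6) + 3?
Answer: I*√35242/2 ≈ 93.864*I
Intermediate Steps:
r(I, v) = 9 + I (r(I, v) = (6 + I) + 3 = 9 + I)
g(n) = (-4 + 2*n)/(2*n) (g(n) = (n + (n - 4))/((2*n)) = (n + (-4 + n))*(1/(2*n)) = (-4 + 2*n)*(1/(2*n)) = (-4 + 2*n)/(2*n))
P(Z) = 21/2 + Z (P(Z) = (9 + Z) + (-2 - 4)/(-4) = (9 + Z) - ¼*(-6) = (9 + Z) + 3/2 = 21/2 + Z)
√(-144*60 + P(-181)) = √(-144*60 + (21/2 - 181)) = √(-8640 - 341/2) = √(-17621/2) = I*√35242/2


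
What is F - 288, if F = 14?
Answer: -274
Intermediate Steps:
F - 288 = 14 - 288 = -274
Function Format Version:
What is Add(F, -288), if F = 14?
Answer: -274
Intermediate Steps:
Add(F, -288) = Add(14, -288) = -274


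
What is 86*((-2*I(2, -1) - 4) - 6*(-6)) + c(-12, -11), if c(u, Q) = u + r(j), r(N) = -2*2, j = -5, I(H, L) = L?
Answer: 2908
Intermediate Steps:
r(N) = -4
c(u, Q) = -4 + u (c(u, Q) = u - 4 = -4 + u)
86*((-2*I(2, -1) - 4) - 6*(-6)) + c(-12, -11) = 86*((-2*(-1) - 4) - 6*(-6)) + (-4 - 12) = 86*((2 - 4) + 36) - 16 = 86*(-2 + 36) - 16 = 86*34 - 16 = 2924 - 16 = 2908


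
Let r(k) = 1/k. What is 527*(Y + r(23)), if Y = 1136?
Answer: 13769983/23 ≈ 5.9870e+5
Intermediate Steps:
527*(Y + r(23)) = 527*(1136 + 1/23) = 527*(26129/23) = 13769983/23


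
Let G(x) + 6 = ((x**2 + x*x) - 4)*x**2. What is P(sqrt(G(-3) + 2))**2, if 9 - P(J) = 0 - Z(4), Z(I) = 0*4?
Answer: 81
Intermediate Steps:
Z(I) = 0
G(x) = -6 + x**2*(-4 + 2*x**2) (G(x) = -6 + ((x**2 + x*x) - 4)*x**2 = -6 + ((x**2 + x**2) - 4)*x**2 = -6 + (2*x**2 - 4)*x**2 = -6 + (-4 + 2*x**2)*x**2 = -6 + x**2*(-4 + 2*x**2))
P(J) = 9 (P(J) = 9 - (0 - 1*0) = 9 - (0 + 0) = 9 - 1*0 = 9 + 0 = 9)
P(sqrt(G(-3) + 2))**2 = 9**2 = 81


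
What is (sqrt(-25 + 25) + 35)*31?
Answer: 1085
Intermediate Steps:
(sqrt(-25 + 25) + 35)*31 = (sqrt(0) + 35)*31 = (0 + 35)*31 = 35*31 = 1085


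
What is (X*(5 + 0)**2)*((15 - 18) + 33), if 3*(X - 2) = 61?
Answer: 16750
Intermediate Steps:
X = 67/3 (X = 2 + (1/3)*61 = 2 + 61/3 = 67/3 ≈ 22.333)
(X*(5 + 0)**2)*((15 - 18) + 33) = (67*(5 + 0)**2/3)*((15 - 18) + 33) = ((67/3)*5**2)*(-3 + 33) = ((67/3)*25)*30 = (1675/3)*30 = 16750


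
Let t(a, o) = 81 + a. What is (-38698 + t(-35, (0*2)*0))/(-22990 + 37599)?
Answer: -38652/14609 ≈ -2.6458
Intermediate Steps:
(-38698 + t(-35, (0*2)*0))/(-22990 + 37599) = (-38698 + (81 - 35))/(-22990 + 37599) = (-38698 + 46)/14609 = -38652*1/14609 = -38652/14609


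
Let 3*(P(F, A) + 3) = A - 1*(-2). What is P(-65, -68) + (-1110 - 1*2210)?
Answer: -3345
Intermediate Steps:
P(F, A) = -7/3 + A/3 (P(F, A) = -3 + (A - 1*(-2))/3 = -3 + (A + 2)/3 = -3 + (2 + A)/3 = -3 + (⅔ + A/3) = -7/3 + A/3)
P(-65, -68) + (-1110 - 1*2210) = (-7/3 + (⅓)*(-68)) + (-1110 - 1*2210) = (-7/3 - 68/3) + (-1110 - 2210) = -25 - 3320 = -3345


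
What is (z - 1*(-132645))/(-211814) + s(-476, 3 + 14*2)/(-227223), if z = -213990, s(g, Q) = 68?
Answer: 18469051583/48129012522 ≈ 0.38374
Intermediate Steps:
(z - 1*(-132645))/(-211814) + s(-476, 3 + 14*2)/(-227223) = (-213990 - 1*(-132645))/(-211814) + 68/(-227223) = (-213990 + 132645)*(-1/211814) + 68*(-1/227223) = -81345*(-1/211814) - 68/227223 = 81345/211814 - 68/227223 = 18469051583/48129012522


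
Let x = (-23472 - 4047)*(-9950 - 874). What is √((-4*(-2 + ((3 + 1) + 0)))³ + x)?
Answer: 2*√74466286 ≈ 17259.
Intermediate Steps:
x = 297865656 (x = -27519*(-10824) = 297865656)
√((-4*(-2 + ((3 + 1) + 0)))³ + x) = √((-4*(-2 + ((3 + 1) + 0)))³ + 297865656) = √((-4*(-2 + (4 + 0)))³ + 297865656) = √((-4*(-2 + 4))³ + 297865656) = √((-4*2)³ + 297865656) = √((-1*8)³ + 297865656) = √((-8)³ + 297865656) = √(-512 + 297865656) = √297865144 = 2*√74466286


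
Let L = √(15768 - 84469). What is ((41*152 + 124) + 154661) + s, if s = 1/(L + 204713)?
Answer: 6747816879652903/41907481070 - I*√68701/41907481070 ≈ 1.6102e+5 - 6.2545e-9*I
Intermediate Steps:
L = I*√68701 (L = √(-68701) = I*√68701 ≈ 262.11*I)
s = 1/(204713 + I*√68701) (s = 1/(I*√68701 + 204713) = 1/(204713 + I*√68701) ≈ 4.8849e-6 - 6.25e-9*I)
((41*152 + 124) + 154661) + s = ((41*152 + 124) + 154661) + (204713/41907481070 - I*√68701/41907481070) = ((6232 + 124) + 154661) + (204713/41907481070 - I*√68701/41907481070) = (6356 + 154661) + (204713/41907481070 - I*√68701/41907481070) = 161017 + (204713/41907481070 - I*√68701/41907481070) = 6747816879652903/41907481070 - I*√68701/41907481070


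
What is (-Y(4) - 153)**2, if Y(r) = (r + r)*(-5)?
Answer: 12769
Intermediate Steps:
Y(r) = -10*r (Y(r) = (2*r)*(-5) = -10*r)
(-Y(4) - 153)**2 = (-(-10)*4 - 153)**2 = (-1*(-40) - 153)**2 = (40 - 153)**2 = (-113)**2 = 12769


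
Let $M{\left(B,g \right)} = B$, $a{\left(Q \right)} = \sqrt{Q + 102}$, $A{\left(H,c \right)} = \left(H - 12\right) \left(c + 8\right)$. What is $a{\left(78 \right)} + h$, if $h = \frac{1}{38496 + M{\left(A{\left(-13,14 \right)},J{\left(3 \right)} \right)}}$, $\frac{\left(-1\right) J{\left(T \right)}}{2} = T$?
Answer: $\frac{1}{37946} + 6 \sqrt{5} \approx 13.416$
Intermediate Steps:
$A{\left(H,c \right)} = \left(-12 + H\right) \left(8 + c\right)$
$a{\left(Q \right)} = \sqrt{102 + Q}$
$J{\left(T \right)} = - 2 T$
$h = \frac{1}{37946}$ ($h = \frac{1}{38496 - 550} = \frac{1}{37946} \approx 2.6353 \cdot 10^{-5}$)
$a{\left(78 \right)} + h = \sqrt{102 + 78} + \frac{1}{37946} = \sqrt{180} + \frac{1}{37946} = 6 \sqrt{5} + \frac{1}{37946} = \frac{1}{37946} + 6 \sqrt{5}$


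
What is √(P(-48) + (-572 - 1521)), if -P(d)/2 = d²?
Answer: I*√6701 ≈ 81.86*I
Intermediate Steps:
P(d) = -2*d²
√(P(-48) + (-572 - 1521)) = √(-2*(-48)² + (-572 - 1521)) = √(-2*2304 - 2093) = √(-4608 - 2093) = √(-6701) = I*√6701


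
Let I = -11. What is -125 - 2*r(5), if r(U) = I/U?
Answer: -603/5 ≈ -120.60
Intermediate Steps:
r(U) = -11/U
-125 - 2*r(5) = -125 - (-22)/5 = -125 - 2*(-11/5) = -125 + 22/5 = -603/5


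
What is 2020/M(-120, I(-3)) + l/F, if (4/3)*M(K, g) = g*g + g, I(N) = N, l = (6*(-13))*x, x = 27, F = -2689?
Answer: 10882514/24201 ≈ 449.67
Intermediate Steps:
l = -2106 (l = (6*(-13))*27 = -78*27 = -2106)
M(K, g) = 3*g/4 + 3*g**2/4 (M(K, g) = 3*(g*g + g)/4 = 3*(g**2 + g)/4 = 3*(g + g**2)/4 = 3*g/4 + 3*g**2/4)
2020/M(-120, I(-3)) + l/F = 2020/(((3/4)*(-3)*(1 - 3))) - 2106/(-2689) = 2020/(((3/4)*(-3)*(-2))) - 2106*(-1/2689) = 2020/(9/2) + 2106/2689 = 2020*(2/9) + 2106/2689 = 4040/9 + 2106/2689 = 10882514/24201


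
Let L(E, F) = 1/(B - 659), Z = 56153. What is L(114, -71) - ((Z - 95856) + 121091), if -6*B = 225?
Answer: -113373486/1393 ≈ -81388.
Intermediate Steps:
B = -75/2 (B = -⅙*225 = -75/2 ≈ -37.500)
L(E, F) = -2/1393 (L(E, F) = 1/(-75/2 - 659) = 1/(-1393/2) = -2/1393)
L(114, -71) - ((Z - 95856) + 121091) = -2/1393 - ((56153 - 95856) + 121091) = -2/1393 - (-39703 + 121091) = -2/1393 - 1*81388 = -2/1393 - 81388 = -113373486/1393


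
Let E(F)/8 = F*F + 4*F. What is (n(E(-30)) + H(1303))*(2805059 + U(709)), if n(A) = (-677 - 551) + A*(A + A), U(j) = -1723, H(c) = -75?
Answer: 218306698920392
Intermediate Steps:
E(F) = 8*F² + 32*F (E(F) = 8*(F*F + 4*F) = 8*(F² + 4*F) = 8*F² + 32*F)
n(A) = -1228 + 2*A² (n(A) = -1228 + A*(2*A) = -1228 + 2*A²)
(n(E(-30)) + H(1303))*(2805059 + U(709)) = ((-1228 + 2*(8*(-30)*(4 - 30))²) - 75)*(2805059 - 1723) = ((-1228 + 2*(8*(-30)*(-26))²) - 75)*2803336 = ((-1228 + 2*6240²) - 75)*2803336 = ((-1228 + 2*38937600) - 75)*2803336 = ((-1228 + 77875200) - 75)*2803336 = (77873972 - 75)*2803336 = 77873897*2803336 = 218306698920392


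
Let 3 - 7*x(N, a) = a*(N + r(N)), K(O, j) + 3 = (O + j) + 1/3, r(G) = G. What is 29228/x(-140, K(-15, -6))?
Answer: -613788/19871 ≈ -30.889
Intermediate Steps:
K(O, j) = -8/3 + O + j (K(O, j) = -3 + ((O + j) + 1/3) = -3 + ((O + j) + ⅓) = -3 + (⅓ + O + j) = -8/3 + O + j)
x(N, a) = 3/7 - 2*N*a/7 (x(N, a) = 3/7 - a*(N + N)/7 = 3/7 - a*2*N/7 = 3/7 - 2*N*a/7)
29228/x(-140, K(-15, -6)) = 29228/(3/7 - 2/7*(-140)*(-8/3 - 15 - 6)) = 29228/(3/7 - 2/7*(-140)*(-71/3)) = 29228/(3/7 - 2840/3) = 29228/(-19871/21) = 29228*(-21/19871) = -613788/19871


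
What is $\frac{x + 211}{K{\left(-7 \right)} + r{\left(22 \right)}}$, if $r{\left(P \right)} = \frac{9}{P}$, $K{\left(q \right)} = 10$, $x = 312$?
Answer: $\frac{11506}{229} \approx 50.245$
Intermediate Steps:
$\frac{x + 211}{K{\left(-7 \right)} + r{\left(22 \right)}} = \frac{312 + 211}{10 + \frac{9}{22}} = \frac{523}{10 + 9 \cdot \frac{1}{22}} = \frac{523}{10 + \frac{9}{22}} = \frac{523}{\frac{229}{22}} = 523 \cdot \frac{22}{229} = \frac{11506}{229}$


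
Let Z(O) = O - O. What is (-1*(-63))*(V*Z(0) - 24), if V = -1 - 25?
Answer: -1512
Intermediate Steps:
Z(O) = 0
V = -26
(-1*(-63))*(V*Z(0) - 24) = (-1*(-63))*(-26*0 - 24) = 63*(0 - 24) = 63*(-24) = -1512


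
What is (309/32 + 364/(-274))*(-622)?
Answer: -11354299/2192 ≈ -5179.9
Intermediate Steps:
(309/32 + 364/(-274))*(-622) = (309*(1/32) + 364*(-1/274))*(-622) = (309/32 - 182/137)*(-622) = (36509/4384)*(-622) = -11354299/2192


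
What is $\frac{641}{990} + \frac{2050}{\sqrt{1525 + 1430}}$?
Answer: $\frac{641}{990} + \frac{410 \sqrt{2955}}{591} \approx 38.359$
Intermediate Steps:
$\frac{641}{990} + \frac{2050}{\sqrt{1525 + 1430}} = 641 \cdot \frac{1}{990} + \frac{2050}{\sqrt{2955}} = \frac{641}{990} + 2050 \frac{\sqrt{2955}}{2955} = \frac{641}{990} + \frac{410 \sqrt{2955}}{591}$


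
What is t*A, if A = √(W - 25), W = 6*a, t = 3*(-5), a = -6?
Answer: -15*I*√61 ≈ -117.15*I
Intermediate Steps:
t = -15
W = -36 (W = 6*(-6) = -36)
A = I*√61 (A = √(-36 - 25) = √(-61) = I*√61 ≈ 7.8102*I)
t*A = -15*I*√61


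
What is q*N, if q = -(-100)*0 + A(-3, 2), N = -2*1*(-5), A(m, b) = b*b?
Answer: 40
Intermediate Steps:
A(m, b) = b²
N = 10 (N = -2*(-5) = 10)
q = 4 (q = -(-100)*0 + 2² = -25*0 + 4 = 0 + 4 = 4)
q*N = 4*10 = 40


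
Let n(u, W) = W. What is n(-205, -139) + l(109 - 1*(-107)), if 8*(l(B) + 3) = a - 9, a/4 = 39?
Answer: -989/8 ≈ -123.63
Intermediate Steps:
a = 156 (a = 4*39 = 156)
l(B) = 123/8 (l(B) = -3 + (156 - 9)/8 = -3 + (⅛)*147 = -3 + 147/8 = 123/8)
n(-205, -139) + l(109 - 1*(-107)) = -139 + 123/8 = -989/8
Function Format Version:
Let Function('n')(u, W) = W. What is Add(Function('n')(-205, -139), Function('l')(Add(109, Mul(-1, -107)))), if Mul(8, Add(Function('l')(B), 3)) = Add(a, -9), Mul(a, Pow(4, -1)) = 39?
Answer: Rational(-989, 8) ≈ -123.63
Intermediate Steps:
a = 156 (a = Mul(4, 39) = 156)
Function('l')(B) = Rational(123, 8) (Function('l')(B) = Add(-3, Mul(Rational(1, 8), Add(156, -9))) = Add(-3, Mul(Rational(1, 8), 147)) = Add(-3, Rational(147, 8)) = Rational(123, 8))
Add(Function('n')(-205, -139), Function('l')(Add(109, Mul(-1, -107)))) = Add(-139, Rational(123, 8)) = Rational(-989, 8)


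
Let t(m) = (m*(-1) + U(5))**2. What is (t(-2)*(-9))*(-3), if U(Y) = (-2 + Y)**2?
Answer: 3267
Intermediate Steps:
t(m) = (9 - m)**2 (t(m) = (m*(-1) + (-2 + 5)**2)**2 = (-m + 3**2)**2 = (-m + 9)**2 = (9 - m)**2)
(t(-2)*(-9))*(-3) = ((-9 - 2)**2*(-9))*(-3) = ((-11)**2*(-9))*(-3) = (121*(-9))*(-3) = -1089*(-3) = 3267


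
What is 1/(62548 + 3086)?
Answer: 1/65634 ≈ 1.5236e-5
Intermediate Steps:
1/(62548 + 3086) = 1/65634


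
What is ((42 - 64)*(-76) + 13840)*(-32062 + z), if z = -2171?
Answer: -531022296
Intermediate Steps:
((42 - 64)*(-76) + 13840)*(-32062 + z) = ((42 - 64)*(-76) + 13840)*(-32062 - 2171) = (-22*(-76) + 13840)*(-34233) = (1672 + 13840)*(-34233) = 15512*(-34233) = -531022296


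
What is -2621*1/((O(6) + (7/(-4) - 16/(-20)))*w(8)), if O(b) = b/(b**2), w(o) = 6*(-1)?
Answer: -26210/47 ≈ -557.66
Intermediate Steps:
w(o) = -6
O(b) = 1/b (O(b) = b/b**2 = 1/b)
-2621*1/((O(6) + (7/(-4) - 16/(-20)))*w(8)) = -2621*(-1/(6*(1/6 + (7/(-4) - 16/(-20))))) = -2621*(-1/(6*(1/6 + (7*(-1/4) - 16*(-1/20))))) = -2621*(-1/(6*(1/6 + (-7/4 + 4/5)))) = -2621*(-1/(6*(1/6 - 19/20))) = -2621/((-47/60*(-6))) = -2621/47/10 = -2621*10/47 = -26210/47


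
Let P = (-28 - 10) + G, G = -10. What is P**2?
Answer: 2304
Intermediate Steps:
P = -48 (P = (-28 - 10) - 10 = -38 - 10 = -48)
P**2 = (-48)**2 = 2304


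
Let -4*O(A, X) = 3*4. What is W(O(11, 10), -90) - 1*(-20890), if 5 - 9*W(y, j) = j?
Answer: 188105/9 ≈ 20901.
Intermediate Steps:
O(A, X) = -3 (O(A, X) = -3*4/4 = -¼*12 = -3)
W(y, j) = 5/9 - j/9
W(O(11, 10), -90) - 1*(-20890) = (5/9 - ⅑*(-90)) - 1*(-20890) = (5/9 + 10) + 20890 = 95/9 + 20890 = 188105/9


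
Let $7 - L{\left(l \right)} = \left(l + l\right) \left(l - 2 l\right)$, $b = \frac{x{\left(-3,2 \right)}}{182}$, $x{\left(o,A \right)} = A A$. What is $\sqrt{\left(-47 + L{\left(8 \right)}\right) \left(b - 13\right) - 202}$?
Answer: $\frac{9 i \sqrt{137410}}{91} \approx 36.661 i$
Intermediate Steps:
$x{\left(o,A \right)} = A^{2}$
$b = \frac{2}{91}$ ($b = \frac{2^{2}}{182} = 4 \cdot \frac{1}{182} = \frac{2}{91} \approx 0.021978$)
$L{\left(l \right)} = 7 + 2 l^{2}$ ($L{\left(l \right)} = 7 - \left(l + l\right) \left(l - 2 l\right) = 7 - 2 l \left(- l\right) = 7 - - 2 l^{2} = 7 + 2 l^{2}$)
$\sqrt{\left(-47 + L{\left(8 \right)}\right) \left(b - 13\right) - 202} = \sqrt{\left(-47 + \left(7 + 2 \cdot 8^{2}\right)\right) \left(\frac{2}{91} - 13\right) - 202} = \sqrt{\left(-47 + \left(7 + 2 \cdot 64\right)\right) \left(- \frac{1181}{91}\right) - 202} = \sqrt{\left(-47 + \left(7 + 128\right)\right) \left(- \frac{1181}{91}\right) - 202} = \sqrt{\left(-47 + 135\right) \left(- \frac{1181}{91}\right) - 202} = \sqrt{88 \left(- \frac{1181}{91}\right) - 202} = \sqrt{- \frac{103928}{91} - 202} = \sqrt{- \frac{122310}{91}} = \frac{9 i \sqrt{137410}}{91}$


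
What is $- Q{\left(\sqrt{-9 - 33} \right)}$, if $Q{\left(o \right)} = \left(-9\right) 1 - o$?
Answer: $9 + i \sqrt{42} \approx 9.0 + 6.4807 i$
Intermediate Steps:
$Q{\left(o \right)} = -9 - o$
$- Q{\left(\sqrt{-9 - 33} \right)} = - (-9 - \sqrt{-9 - 33}) = - (-9 - \sqrt{-42}) = - (-9 - i \sqrt{42}) = 9 + i \sqrt{42}$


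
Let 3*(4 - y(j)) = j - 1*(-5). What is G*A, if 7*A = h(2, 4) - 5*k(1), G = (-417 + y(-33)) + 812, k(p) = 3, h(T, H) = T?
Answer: -2275/3 ≈ -758.33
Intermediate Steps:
y(j) = 7/3 - j/3 (y(j) = 4 - (j - 1*(-5))/3 = 4 - (j + 5)/3 = 4 - (5 + j)/3 = 4 + (-5/3 - j/3) = 7/3 - j/3)
G = 1225/3 (G = (-417 + (7/3 - 1/3*(-33))) + 812 = (-417 + (7/3 + 11)) + 812 = (-417 + 40/3) + 812 = -1211/3 + 812 = 1225/3 ≈ 408.33)
A = -13/7 (A = (2 - 5*3)/7 = (2 - 15)/7 = (1/7)*(-13) = -13/7 ≈ -1.8571)
G*A = (1225/3)*(-13/7) = -2275/3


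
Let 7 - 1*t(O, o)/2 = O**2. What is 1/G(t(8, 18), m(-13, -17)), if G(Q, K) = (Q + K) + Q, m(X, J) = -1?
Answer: -1/229 ≈ -0.0043668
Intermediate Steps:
t(O, o) = 14 - 2*O**2
G(Q, K) = K + 2*Q (G(Q, K) = (K + Q) + Q = K + 2*Q)
1/G(t(8, 18), m(-13, -17)) = 1/(-1 + 2*(14 - 2*8**2)) = 1/(-1 + 2*(14 - 2*64)) = 1/(-1 + 2*(14 - 128)) = 1/(-1 + 2*(-114)) = 1/(-1 - 228) = 1/(-229) = -1/229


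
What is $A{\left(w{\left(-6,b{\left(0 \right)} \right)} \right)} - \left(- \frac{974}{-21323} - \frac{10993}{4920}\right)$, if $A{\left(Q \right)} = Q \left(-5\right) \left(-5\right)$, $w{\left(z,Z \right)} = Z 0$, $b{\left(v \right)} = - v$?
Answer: $\frac{229611659}{104909160} \approx 2.1887$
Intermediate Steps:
$w{\left(z,Z \right)} = 0$
$A{\left(Q \right)} = 25 Q$ ($A{\left(Q \right)} = - 5 Q \left(-5\right) = 25 Q$)
$A{\left(w{\left(-6,b{\left(0 \right)} \right)} \right)} - \left(- \frac{974}{-21323} - \frac{10993}{4920}\right) = 25 \cdot 0 - \left(- \frac{974}{-21323} - \frac{10993}{4920}\right) = 0 - \left(\left(-974\right) \left(- \frac{1}{21323}\right) - \frac{10993}{4920}\right) = 0 - \left(\frac{974}{21323} - \frac{10993}{4920}\right) = 0 - - \frac{229611659}{104909160} = 0 + \frac{229611659}{104909160} = \frac{229611659}{104909160}$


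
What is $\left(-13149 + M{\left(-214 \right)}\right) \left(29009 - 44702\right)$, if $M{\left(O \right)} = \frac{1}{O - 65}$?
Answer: $\frac{19190300132}{93} \approx 2.0635 \cdot 10^{8}$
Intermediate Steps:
$M{\left(O \right)} = \frac{1}{-65 + O}$
$\left(-13149 + M{\left(-214 \right)}\right) \left(29009 - 44702\right) = \left(-13149 + \frac{1}{-65 - 214}\right) \left(29009 - 44702\right) = \left(-13149 + \frac{1}{-279}\right) \left(-15693\right) = \left(-13149 - \frac{1}{279}\right) \left(-15693\right) = \left(- \frac{3668572}{279}\right) \left(-15693\right) = \frac{19190300132}{93}$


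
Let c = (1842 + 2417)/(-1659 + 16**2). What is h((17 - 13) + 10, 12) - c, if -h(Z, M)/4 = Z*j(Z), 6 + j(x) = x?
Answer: -624285/1403 ≈ -444.96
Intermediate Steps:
c = -4259/1403 (c = 4259/(-1659 + 256) = 4259/(-1403) = 4259*(-1/1403) = -4259/1403 ≈ -3.0356)
j(x) = -6 + x
h(Z, M) = -4*Z*(-6 + Z)
h((17 - 13) + 10, 12) - c = 4*((17 - 13) + 10)*(6 - ((17 - 13) + 10)) - 1*(-4259/1403) = 4*(4 + 10)*(6 - (4 + 10)) + 4259/1403 = 4*14*(6 - 1*14) + 4259/1403 = 4*14*(6 - 14) + 4259/1403 = 4*14*(-8) + 4259/1403 = -448 + 4259/1403 = -624285/1403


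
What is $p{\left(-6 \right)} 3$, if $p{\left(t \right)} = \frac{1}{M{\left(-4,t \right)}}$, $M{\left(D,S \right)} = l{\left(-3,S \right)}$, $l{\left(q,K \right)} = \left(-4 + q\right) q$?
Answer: $\frac{1}{7} \approx 0.14286$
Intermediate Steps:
$l{\left(q,K \right)} = q \left(-4 + q\right)$
$M{\left(D,S \right)} = 21$ ($M{\left(D,S \right)} = - 3 \left(-4 - 3\right) = \left(-3\right) \left(-7\right) = 21$)
$p{\left(t \right)} = \frac{1}{21}$
$p{\left(-6 \right)} 3 = \frac{1}{21} \cdot 3 = \frac{1}{7}$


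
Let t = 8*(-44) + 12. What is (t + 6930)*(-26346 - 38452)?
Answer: -427018820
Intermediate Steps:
t = -340 (t = -352 + 12 = -340)
(t + 6930)*(-26346 - 38452) = (-340 + 6930)*(-26346 - 38452) = 6590*(-64798) = -427018820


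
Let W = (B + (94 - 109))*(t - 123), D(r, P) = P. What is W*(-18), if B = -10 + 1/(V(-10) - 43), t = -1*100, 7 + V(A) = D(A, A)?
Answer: -1004169/10 ≈ -1.0042e+5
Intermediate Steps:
V(A) = -7 + A
t = -100
B = -601/60 (B = -10 + 1/((-7 - 10) - 43) = -10 + 1/(-17 - 43) = -10 + 1/(-60) = -10 - 1/60 = -601/60 ≈ -10.017)
W = 334723/60 (W = (-601/60 + (94 - 109))*(-100 - 123) = (-601/60 - 15)*(-223) = -1501/60*(-223) = 334723/60 ≈ 5578.7)
W*(-18) = (334723/60)*(-18) = -1004169/10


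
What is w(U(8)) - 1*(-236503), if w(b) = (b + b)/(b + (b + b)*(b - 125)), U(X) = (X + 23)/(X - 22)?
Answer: 209778154/887 ≈ 2.3650e+5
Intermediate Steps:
U(X) = (23 + X)/(-22 + X)
w(b) = 2*b/(b + 2*b*(-125 + b)) (w(b) = (2*b)/(b + (2*b)*(-125 + b)) = (2*b)/(b + 2*b*(-125 + b)) = 2*b/(b + 2*b*(-125 + b)))
w(U(8)) - 1*(-236503) = 2/(-249 + 2*((23 + 8)/(-22 + 8))) - 1*(-236503) = 2/(-249 + 2*(31/(-14))) + 236503 = 2/(-249 + 2*(-1/14*31)) + 236503 = 2/(-249 + 2*(-31/14)) + 236503 = 2/(-249 - 31/7) + 236503 = 2/(-1774/7) + 236503 = 2*(-7/1774) + 236503 = -7/887 + 236503 = 209778154/887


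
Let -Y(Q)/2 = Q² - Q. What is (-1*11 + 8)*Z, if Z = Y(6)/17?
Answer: 180/17 ≈ 10.588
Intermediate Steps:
Y(Q) = -2*Q² + 2*Q (Y(Q) = -2*(Q² - Q) = -2*Q² + 2*Q)
Z = -60/17 (Z = (2*6*(1 - 1*6))/17 = (2*6*(1 - 6))*(1/17) = (2*6*(-5))*(1/17) = -60*1/17 = -60/17 ≈ -3.5294)
(-1*11 + 8)*Z = (-1*11 + 8)*(-60/17) = (-11 + 8)*(-60/17) = -3*(-60/17) = 180/17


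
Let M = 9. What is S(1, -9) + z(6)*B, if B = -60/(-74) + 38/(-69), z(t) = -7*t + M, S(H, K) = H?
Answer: -6453/851 ≈ -7.5828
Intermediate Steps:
z(t) = 9 - 7*t (z(t) = -7*t + 9 = 9 - 7*t)
B = 664/2553 (B = -60*(-1/74) + 38*(-1/69) = 30/37 - 38/69 = 664/2553 ≈ 0.26009)
S(1, -9) + z(6)*B = 1 + (9 - 7*6)*(664/2553) = 1 + (9 - 42)*(664/2553) = 1 - 33*664/2553 = 1 - 7304/851 = -6453/851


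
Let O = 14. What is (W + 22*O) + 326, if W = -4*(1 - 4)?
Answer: 646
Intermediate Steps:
W = 12 (W = -4*(-3) = 12)
(W + 22*O) + 326 = (12 + 22*14) + 326 = (12 + 308) + 326 = 320 + 326 = 646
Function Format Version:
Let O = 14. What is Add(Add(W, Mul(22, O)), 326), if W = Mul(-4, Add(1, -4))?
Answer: 646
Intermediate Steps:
W = 12 (W = Mul(-4, -3) = 12)
Add(Add(W, Mul(22, O)), 326) = Add(Add(12, Mul(22, 14)), 326) = Add(Add(12, 308), 326) = Add(320, 326) = 646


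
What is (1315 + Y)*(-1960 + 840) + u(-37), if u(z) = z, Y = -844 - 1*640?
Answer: 189243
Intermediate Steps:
Y = -1484 (Y = -844 - 640 = -1484)
(1315 + Y)*(-1960 + 840) + u(-37) = (1315 - 1484)*(-1960 + 840) - 37 = -169*(-1120) - 37 = 189280 - 37 = 189243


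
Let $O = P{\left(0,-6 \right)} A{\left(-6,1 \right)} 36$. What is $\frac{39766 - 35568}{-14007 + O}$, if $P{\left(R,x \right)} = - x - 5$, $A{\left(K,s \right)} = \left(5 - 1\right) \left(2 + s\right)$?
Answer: $- \frac{4198}{13575} \approx -0.30925$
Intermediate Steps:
$A{\left(K,s \right)} = 8 + 4 s$ ($A{\left(K,s \right)} = 4 \left(2 + s\right) = 8 + 4 s$)
$P{\left(R,x \right)} = -5 - x$
$O = 432$ ($O = \left(-5 - -6\right) \left(8 + 4 \cdot 1\right) 36 = \left(-5 + 6\right) \left(8 + 4\right) 36 = 1 \cdot 12 \cdot 36 = 12 \cdot 36 = 432$)
$\frac{39766 - 35568}{-14007 + O} = \frac{39766 - 35568}{-14007 + 432} = \frac{4198}{-13575} = 4198 \left(- \frac{1}{13575}\right) = - \frac{4198}{13575}$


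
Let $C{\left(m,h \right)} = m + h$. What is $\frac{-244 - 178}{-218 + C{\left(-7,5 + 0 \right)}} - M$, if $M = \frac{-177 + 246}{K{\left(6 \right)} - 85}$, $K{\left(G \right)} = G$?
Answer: $\frac{24259}{8690} \approx 2.7916$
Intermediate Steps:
$C{\left(m,h \right)} = h + m$
$M = - \frac{69}{79}$ ($M = \frac{-177 + 246}{6 - 85} = \frac{69}{-79} = 69 \left(- \frac{1}{79}\right) = - \frac{69}{79} \approx -0.87342$)
$\frac{-244 - 178}{-218 + C{\left(-7,5 + 0 \right)}} - M = \frac{-244 - 178}{-218 + \left(\left(5 + 0\right) - 7\right)} - - \frac{69}{79} = - \frac{422}{-218 + \left(5 - 7\right)} + \frac{69}{79} = - \frac{422}{-218 - 2} + \frac{69}{79} = - \frac{422}{-220} + \frac{69}{79} = \left(-422\right) \left(- \frac{1}{220}\right) + \frac{69}{79} = \frac{211}{110} + \frac{69}{79} = \frac{24259}{8690}$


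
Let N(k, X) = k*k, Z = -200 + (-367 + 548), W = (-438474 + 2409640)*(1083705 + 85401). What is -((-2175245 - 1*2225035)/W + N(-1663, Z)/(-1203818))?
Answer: 531105381843820097/231183415478501794 ≈ 2.2973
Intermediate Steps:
W = 2304501997596 (W = 1971166*1169106 = 2304501997596)
Z = -19 (Z = -200 + 181 = -19)
N(k, X) = k²
-((-2175245 - 1*2225035)/W + N(-1663, Z)/(-1203818)) = -((-2175245 - 1*2225035)/2304501997596 + (-1663)²/(-1203818)) = -((-2175245 - 2225035)*(1/2304501997596) + 2765569*(-1/1203818)) = -(-4400280*1/2304501997596 - 2765569/1203818) = -(-366690/192041833133 - 2765569/1203818) = -1*(-531105381843820097/231183415478501794) = 531105381843820097/231183415478501794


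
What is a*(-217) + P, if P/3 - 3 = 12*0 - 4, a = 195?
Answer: -42318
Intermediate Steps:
P = -3 (P = 9 + 3*(12*0 - 4) = 9 + 3*(0 - 4) = 9 + 3*(-4) = 9 - 12 = -3)
a*(-217) + P = 195*(-217) - 3 = -42315 - 3 = -42318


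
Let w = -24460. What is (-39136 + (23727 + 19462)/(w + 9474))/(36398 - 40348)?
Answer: 117307057/11838940 ≈ 9.9086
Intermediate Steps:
(-39136 + (23727 + 19462)/(w + 9474))/(36398 - 40348) = (-39136 + (23727 + 19462)/(-24460 + 9474))/(36398 - 40348) = (-39136 + 43189/(-14986))/(-3950) = (-39136 + 43189*(-1/14986))*(-1/3950) = (-39136 - 43189/14986)*(-1/3950) = -586535285/14986*(-1/3950) = 117307057/11838940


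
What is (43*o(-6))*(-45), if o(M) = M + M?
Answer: 23220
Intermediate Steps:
o(M) = 2*M
(43*o(-6))*(-45) = (43*(2*(-6)))*(-45) = (43*(-12))*(-45) = -516*(-45) = 23220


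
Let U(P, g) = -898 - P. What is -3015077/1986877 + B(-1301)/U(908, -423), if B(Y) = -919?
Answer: -3619289099/3588299862 ≈ -1.0086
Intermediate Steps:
-3015077/1986877 + B(-1301)/U(908, -423) = -3015077/1986877 - 919/(-898 - 1*908) = -3015077*1/1986877 - 919/(-898 - 908) = -3015077/1986877 - 919/(-1806) = -3015077/1986877 - 919*(-1/1806) = -3015077/1986877 + 919/1806 = -3619289099/3588299862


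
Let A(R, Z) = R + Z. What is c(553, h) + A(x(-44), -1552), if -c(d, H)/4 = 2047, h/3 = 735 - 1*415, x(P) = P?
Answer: -9784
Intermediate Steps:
h = 960 (h = 3*(735 - 1*415) = 3*(735 - 415) = 3*320 = 960)
c(d, H) = -8188 (c(d, H) = -4*2047 = -8188)
c(553, h) + A(x(-44), -1552) = -8188 + (-44 - 1552) = -8188 - 1596 = -9784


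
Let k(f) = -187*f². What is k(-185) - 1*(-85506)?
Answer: -6314569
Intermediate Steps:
k(-185) - 1*(-85506) = -187*(-185)² - 1*(-85506) = -187*34225 + 85506 = -6400075 + 85506 = -6314569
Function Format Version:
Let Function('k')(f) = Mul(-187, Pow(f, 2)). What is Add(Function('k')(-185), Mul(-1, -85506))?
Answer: -6314569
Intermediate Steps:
Add(Function('k')(-185), Mul(-1, -85506)) = Add(Mul(-187, Pow(-185, 2)), Mul(-1, -85506)) = Add(Mul(-187, 34225), 85506) = Add(-6400075, 85506) = -6314569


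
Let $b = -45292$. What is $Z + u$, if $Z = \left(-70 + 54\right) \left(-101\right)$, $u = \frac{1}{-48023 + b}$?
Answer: $\frac{150797039}{93315} \approx 1616.0$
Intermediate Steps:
$u = - \frac{1}{93315}$ ($u = \frac{1}{-48023 - 45292} = \frac{1}{-93315} = - \frac{1}{93315} \approx -1.0716 \cdot 10^{-5}$)
$Z = 1616$ ($Z = \left(-16\right) \left(-101\right) = 1616$)
$Z + u = 1616 - \frac{1}{93315} = \frac{150797039}{93315}$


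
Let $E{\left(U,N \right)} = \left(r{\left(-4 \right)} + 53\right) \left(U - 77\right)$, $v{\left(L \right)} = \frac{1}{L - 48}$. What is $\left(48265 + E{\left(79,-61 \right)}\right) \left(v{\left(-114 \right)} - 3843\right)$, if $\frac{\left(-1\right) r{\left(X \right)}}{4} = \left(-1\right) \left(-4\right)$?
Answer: $- \frac{3343807357}{18} \approx -1.8577 \cdot 10^{8}$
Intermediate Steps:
$r{\left(X \right)} = -16$ ($r{\left(X \right)} = - 4 \left(\left(-1\right) \left(-4\right)\right) = \left(-4\right) 4 = -16$)
$v{\left(L \right)} = \frac{1}{-48 + L}$
$E{\left(U,N \right)} = -2849 + 37 U$ ($E{\left(U,N \right)} = \left(-16 + 53\right) \left(U - 77\right) = 37 \left(-77 + U\right) = -2849 + 37 U$)
$\left(48265 + E{\left(79,-61 \right)}\right) \left(v{\left(-114 \right)} - 3843\right) = \left(48265 + \left(-2849 + 37 \cdot 79\right)\right) \left(\frac{1}{-48 - 114} - 3843\right) = \left(48265 + \left(-2849 + 2923\right)\right) \left(\frac{1}{-162} - 3843\right) = \left(48265 + 74\right) \left(- \frac{1}{162} - 3843\right) = 48339 \left(- \frac{622567}{162}\right) = - \frac{3343807357}{18}$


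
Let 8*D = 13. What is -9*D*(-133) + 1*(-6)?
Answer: 15513/8 ≈ 1939.1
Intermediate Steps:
D = 13/8 (D = (⅛)*13 = 13/8 ≈ 1.6250)
-9*D*(-133) + 1*(-6) = -9*13/8*(-133) + 1*(-6) = -117/8*(-133) - 6 = 15561/8 - 6 = 15513/8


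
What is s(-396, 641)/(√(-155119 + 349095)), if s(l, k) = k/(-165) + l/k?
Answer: -476221*√48494/10257935820 ≈ -0.010223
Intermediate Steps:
s(l, k) = -k/165 + l/k (s(l, k) = k*(-1/165) + l/k = -k/165 + l/k)
s(-396, 641)/(√(-155119 + 349095)) = (-1/165*641 - 396/641)/(√(-155119 + 349095)) = (-641/165 - 396*1/641)/(√193976) = (-641/165 - 396/641)/((2*√48494)) = -476221*√48494/10257935820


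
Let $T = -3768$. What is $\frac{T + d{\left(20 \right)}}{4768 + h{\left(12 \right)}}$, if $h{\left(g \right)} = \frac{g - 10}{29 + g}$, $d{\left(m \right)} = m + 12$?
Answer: $- \frac{76588}{97745} \approx -0.78355$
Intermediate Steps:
$d{\left(m \right)} = 12 + m$
$h{\left(g \right)} = \frac{-10 + g}{29 + g}$
$\frac{T + d{\left(20 \right)}}{4768 + h{\left(12 \right)}} = \frac{-3768 + \left(12 + 20\right)}{4768 + \frac{-10 + 12}{29 + 12}} = \frac{-3768 + 32}{4768 + \frac{1}{41} \cdot 2} = - \frac{3736}{4768 + \frac{1}{41} \cdot 2} = - \frac{3736}{4768 + \frac{2}{41}} = - \frac{3736}{\frac{195490}{41}} = \left(-3736\right) \frac{41}{195490} = - \frac{76588}{97745}$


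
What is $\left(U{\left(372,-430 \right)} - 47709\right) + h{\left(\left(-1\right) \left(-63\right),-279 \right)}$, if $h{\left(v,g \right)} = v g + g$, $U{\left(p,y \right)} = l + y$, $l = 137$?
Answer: $-65858$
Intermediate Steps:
$U{\left(p,y \right)} = 137 + y$
$h{\left(v,g \right)} = g + g v$ ($h{\left(v,g \right)} = g v + g = g + g v$)
$\left(U{\left(372,-430 \right)} - 47709\right) + h{\left(\left(-1\right) \left(-63\right),-279 \right)} = \left(\left(137 - 430\right) - 47709\right) - 279 \left(1 - -63\right) = \left(-293 - 47709\right) - 279 \left(1 + 63\right) = -48002 - 17856 = -65858$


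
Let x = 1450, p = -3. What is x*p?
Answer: -4350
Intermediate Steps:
x*p = 1450*(-3) = -4350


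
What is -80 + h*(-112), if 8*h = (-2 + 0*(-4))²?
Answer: -136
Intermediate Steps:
h = ½ (h = (-2 + 0*(-4))²/8 = (-2 + 0)²/8 = (⅛)*(-2)² = (⅛)*4 = ½ ≈ 0.50000)
-80 + h*(-112) = -80 + (½)*(-112) = -80 - 56 = -136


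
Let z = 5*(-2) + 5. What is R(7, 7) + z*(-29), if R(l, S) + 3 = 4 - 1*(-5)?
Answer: 151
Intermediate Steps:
R(l, S) = 6 (R(l, S) = -3 + (4 - 1*(-5)) = -3 + (4 + 5) = -3 + 9 = 6)
z = -5 (z = -10 + 5 = -5)
R(7, 7) + z*(-29) = 6 - 5*(-29) = 6 + 145 = 151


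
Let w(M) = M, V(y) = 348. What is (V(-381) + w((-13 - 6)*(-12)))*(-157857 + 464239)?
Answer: 176476032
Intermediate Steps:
(V(-381) + w((-13 - 6)*(-12)))*(-157857 + 464239) = (348 + (-13 - 6)*(-12))*(-157857 + 464239) = (348 - 19*(-12))*306382 = (348 + 228)*306382 = 576*306382 = 176476032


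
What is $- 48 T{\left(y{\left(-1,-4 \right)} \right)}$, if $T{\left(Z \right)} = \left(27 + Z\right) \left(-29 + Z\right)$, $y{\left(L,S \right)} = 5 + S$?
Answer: $37632$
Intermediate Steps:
$T{\left(Z \right)} = \left(-29 + Z\right) \left(27 + Z\right)$
$- 48 T{\left(y{\left(-1,-4 \right)} \right)} = - 48 \left(-783 + \left(5 - 4\right)^{2} - 2 \left(5 - 4\right)\right) = - 48 \left(-783 + 1^{2} - 2\right) = - 48 \left(-783 + 1 - 2\right) = \left(-48\right) \left(-784\right) = 37632$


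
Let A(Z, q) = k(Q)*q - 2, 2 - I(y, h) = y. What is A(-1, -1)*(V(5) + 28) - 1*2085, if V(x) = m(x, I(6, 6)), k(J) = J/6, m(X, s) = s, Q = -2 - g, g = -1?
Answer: -2129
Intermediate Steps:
I(y, h) = 2 - y
Q = -1 (Q = -2 - 1*(-1) = -2 + 1 = -1)
k(J) = J/6 (k(J) = J*(⅙) = J/6)
A(Z, q) = -2 - q/6 (A(Z, q) = ((⅙)*(-1))*q - 2 = -q/6 - 2 = -2 - q/6)
V(x) = -4 (V(x) = 2 - 1*6 = 2 - 6 = -4)
A(-1, -1)*(V(5) + 28) - 1*2085 = (-2 - ⅙*(-1))*(-4 + 28) - 1*2085 = (-2 + ⅙)*24 - 2085 = -11/6*24 - 2085 = -44 - 2085 = -2129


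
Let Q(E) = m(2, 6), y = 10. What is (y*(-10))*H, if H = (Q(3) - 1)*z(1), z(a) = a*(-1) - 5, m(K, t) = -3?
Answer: -2400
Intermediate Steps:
Q(E) = -3
z(a) = -5 - a (z(a) = -a - 5 = -5 - a)
H = 24 (H = (-3 - 1)*(-5 - 1*1) = -4*(-5 - 1) = -4*(-6) = 24)
(y*(-10))*H = (10*(-10))*24 = -100*24 = -2400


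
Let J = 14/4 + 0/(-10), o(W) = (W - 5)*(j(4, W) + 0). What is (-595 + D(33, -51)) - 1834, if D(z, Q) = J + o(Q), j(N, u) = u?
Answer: 861/2 ≈ 430.50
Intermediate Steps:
o(W) = W*(-5 + W) (o(W) = (W - 5)*(W + 0) = (-5 + W)*W = W*(-5 + W))
J = 7/2 (J = 14*(¼) + 0*(-⅒) = 7/2 + 0 = 7/2 ≈ 3.5000)
D(z, Q) = 7/2 + Q*(-5 + Q)
(-595 + D(33, -51)) - 1834 = (-595 + (7/2 - 51*(-5 - 51))) - 1834 = (-595 + (7/2 - 51*(-56))) - 1834 = (-595 + (7/2 + 2856)) - 1834 = (-595 + 5719/2) - 1834 = 4529/2 - 1834 = 861/2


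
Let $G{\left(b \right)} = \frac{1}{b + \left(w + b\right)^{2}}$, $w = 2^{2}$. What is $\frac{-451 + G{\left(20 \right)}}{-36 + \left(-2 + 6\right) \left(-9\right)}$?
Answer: $\frac{268795}{42912} \approx 6.2639$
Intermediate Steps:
$w = 4$
$G{\left(b \right)} = \frac{1}{b + \left(4 + b\right)^{2}}$
$\frac{-451 + G{\left(20 \right)}}{-36 + \left(-2 + 6\right) \left(-9\right)} = \frac{-451 + \frac{1}{20 + \left(4 + 20\right)^{2}}}{-36 + \left(-2 + 6\right) \left(-9\right)} = \frac{-451 + \frac{1}{20 + 24^{2}}}{-36 + 4 \left(-9\right)} = \frac{-451 + \frac{1}{20 + 576}}{-36 - 36} = \frac{-451 + \frac{1}{596}}{-72} = \left(-451 + \frac{1}{596}\right) \left(- \frac{1}{72}\right) = \left(- \frac{268795}{596}\right) \left(- \frac{1}{72}\right) = \frac{268795}{42912}$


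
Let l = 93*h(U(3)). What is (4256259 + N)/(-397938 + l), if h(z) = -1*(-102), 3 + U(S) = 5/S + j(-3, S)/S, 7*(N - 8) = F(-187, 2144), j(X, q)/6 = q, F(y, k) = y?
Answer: -14896841/1359582 ≈ -10.957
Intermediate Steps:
j(X, q) = 6*q
N = -131/7 (N = 8 + (1/7)*(-187) = 8 - 187/7 = -131/7 ≈ -18.714)
U(S) = 3 + 5/S (U(S) = -3 + (5/S + (6*S)/S) = -3 + (5/S + 6) = -3 + (6 + 5/S) = 3 + 5/S)
h(z) = 102
l = 9486 (l = 93*102 = 9486)
(4256259 + N)/(-397938 + l) = (4256259 - 131/7)/(-397938 + 9486) = (29793682/7)/(-388452) = (29793682/7)*(-1/388452) = -14896841/1359582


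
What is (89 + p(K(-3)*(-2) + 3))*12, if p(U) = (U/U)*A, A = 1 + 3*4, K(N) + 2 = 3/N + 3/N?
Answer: 1224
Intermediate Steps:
K(N) = -2 + 6/N (K(N) = -2 + (3/N + 3/N) = -2 + 6/N)
A = 13 (A = 1 + 12 = 13)
p(U) = 13 (p(U) = (U/U)*13 = 1*13 = 13)
(89 + p(K(-3)*(-2) + 3))*12 = (89 + 13)*12 = 102*12 = 1224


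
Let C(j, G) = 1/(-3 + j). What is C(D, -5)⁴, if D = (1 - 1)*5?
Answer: 1/81 ≈ 0.012346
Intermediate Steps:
D = 0 (D = 0*5 = 0)
C(D, -5)⁴ = (1/(-3 + 0))⁴ = (1/(-3))⁴ = (-⅓)⁴ = 1/81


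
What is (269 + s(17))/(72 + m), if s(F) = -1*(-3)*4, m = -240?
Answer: -281/168 ≈ -1.6726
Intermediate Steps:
s(F) = 12 (s(F) = 3*4 = 12)
(269 + s(17))/(72 + m) = (269 + 12)/(72 - 240) = 281/(-168) = 281*(-1/168) = -281/168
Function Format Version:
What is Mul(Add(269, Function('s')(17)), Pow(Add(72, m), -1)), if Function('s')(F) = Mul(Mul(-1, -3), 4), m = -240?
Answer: Rational(-281, 168) ≈ -1.6726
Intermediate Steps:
Function('s')(F) = 12 (Function('s')(F) = Mul(3, 4) = 12)
Mul(Add(269, Function('s')(17)), Pow(Add(72, m), -1)) = Mul(Add(269, 12), Pow(Add(72, -240), -1)) = Mul(281, Pow(-168, -1)) = Mul(281, Rational(-1, 168)) = Rational(-281, 168)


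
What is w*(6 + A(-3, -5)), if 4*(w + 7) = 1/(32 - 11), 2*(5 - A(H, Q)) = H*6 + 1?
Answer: -7631/56 ≈ -136.27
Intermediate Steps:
A(H, Q) = 9/2 - 3*H (A(H, Q) = 5 - (H*6 + 1)/2 = 5 - (6*H + 1)/2 = 5 - (1 + 6*H)/2 = 5 + (-½ - 3*H) = 9/2 - 3*H)
w = -587/84 (w = -7 + 1/(4*(32 - 11)) = -7 + (¼)/21 = -7 + (¼)*(1/21) = -7 + 1/84 = -587/84 ≈ -6.9881)
w*(6 + A(-3, -5)) = -587*(6 + (9/2 - 3*(-3)))/84 = -587*(6 + (9/2 + 9))/84 = -587*(6 + 27/2)/84 = -587/84*39/2 = -7631/56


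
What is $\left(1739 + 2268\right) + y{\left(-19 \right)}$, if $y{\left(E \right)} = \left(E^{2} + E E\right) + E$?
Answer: $4710$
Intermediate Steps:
$y{\left(E \right)} = E + 2 E^{2}$ ($y{\left(E \right)} = \left(E^{2} + E^{2}\right) + E = 2 E^{2} + E = E + 2 E^{2}$)
$\left(1739 + 2268\right) + y{\left(-19 \right)} = \left(1739 + 2268\right) - 19 \left(1 + 2 \left(-19\right)\right) = 4007 - 19 \left(1 - 38\right) = 4007 - -703 = 4007 + 703 = 4710$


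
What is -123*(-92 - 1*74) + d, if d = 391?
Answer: 20809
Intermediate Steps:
-123*(-92 - 1*74) + d = -123*(-92 - 1*74) + 391 = -123*(-92 - 74) + 391 = -123*(-166) + 391 = 20418 + 391 = 20809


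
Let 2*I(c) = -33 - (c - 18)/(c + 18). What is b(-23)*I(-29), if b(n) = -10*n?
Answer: -47150/11 ≈ -4286.4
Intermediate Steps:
I(c) = -33/2 - (-18 + c)/(2*(18 + c)) (I(c) = (-33 - (c - 18)/(c + 18))/2 = (-33 - (-18 + c)/(18 + c))/2 = -33/2 - (-18 + c)/(2*(18 + c)))
b(-23)*I(-29) = (-10*(-23))*((-288 - 17*(-29))/(18 - 29)) = 230*((-288 + 493)/(-11)) = 230*(-1/11*205) = 230*(-205/11) = -47150/11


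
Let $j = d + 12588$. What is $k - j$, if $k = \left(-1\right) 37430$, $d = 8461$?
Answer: $-58479$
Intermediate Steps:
$k = -37430$
$j = 21049$ ($j = 8461 + 12588 = 21049$)
$k - j = -37430 - 21049 = -58479$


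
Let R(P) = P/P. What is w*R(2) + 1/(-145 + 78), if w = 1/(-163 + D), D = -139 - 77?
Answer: -446/25393 ≈ -0.017564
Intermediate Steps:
D = -216
R(P) = 1
w = -1/379 (w = 1/(-163 - 216) = 1/(-379) = -1/379 ≈ -0.0026385)
w*R(2) + 1/(-145 + 78) = -1/379*1 + 1/(-145 + 78) = -1/379 + 1/(-67) = -1/379 - 1/67 = -446/25393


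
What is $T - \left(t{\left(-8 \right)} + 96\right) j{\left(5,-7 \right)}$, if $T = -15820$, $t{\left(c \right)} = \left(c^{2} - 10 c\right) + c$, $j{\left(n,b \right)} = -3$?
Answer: $-15124$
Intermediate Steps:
$t{\left(c \right)} = c^{2} - 9 c$
$T - \left(t{\left(-8 \right)} + 96\right) j{\left(5,-7 \right)} = -15820 - \left(- 8 \left(-9 - 8\right) + 96\right) \left(-3\right) = -15820 - \left(\left(-8\right) \left(-17\right) + 96\right) \left(-3\right) = -15820 - \left(136 + 96\right) \left(-3\right) = -15820 - 232 \left(-3\right) = -15820 - -696 = -15820 + 696 = -15124$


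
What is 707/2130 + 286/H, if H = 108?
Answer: 28564/9585 ≈ 2.9801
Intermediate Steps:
707/2130 + 286/H = 707/2130 + 286/108 = 707*(1/2130) + 286*(1/108) = 707/2130 + 143/54 = 28564/9585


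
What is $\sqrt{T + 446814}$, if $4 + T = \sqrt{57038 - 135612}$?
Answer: $\sqrt{446810 + i \sqrt{78574}} \approx 668.44 + 0.21 i$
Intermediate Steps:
$T = -4 + i \sqrt{78574}$ ($T = -4 + \sqrt{57038 - 135612} = -4 + \sqrt{-78574} = -4 + i \sqrt{78574} \approx -4.0 + 280.31 i$)
$\sqrt{T + 446814} = \sqrt{\left(-4 + i \sqrt{78574}\right) + 446814} = \sqrt{446810 + i \sqrt{78574}}$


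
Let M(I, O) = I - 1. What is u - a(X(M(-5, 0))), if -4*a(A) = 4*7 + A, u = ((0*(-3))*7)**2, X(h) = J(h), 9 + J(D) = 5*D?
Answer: -11/4 ≈ -2.7500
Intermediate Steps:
J(D) = -9 + 5*D
M(I, O) = -1 + I
X(h) = -9 + 5*h
u = 0 (u = (0*7)**2 = 0**2 = 0)
a(A) = -7 - A/4 (a(A) = -(4*7 + A)/4 = -(28 + A)/4 = -7 - A/4)
u - a(X(M(-5, 0))) = 0 - (-7 - (-9 + 5*(-1 - 5))/4) = 0 - (-7 - (-9 + 5*(-6))/4) = 0 - (-7 - (-9 - 30)/4) = 0 - (-7 - 1/4*(-39)) = 0 - (-7 + 39/4) = 0 - 1*11/4 = 0 - 11/4 = -11/4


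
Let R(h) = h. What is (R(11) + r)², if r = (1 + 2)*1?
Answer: 196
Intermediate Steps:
r = 3 (r = 3*1 = 3)
(R(11) + r)² = (11 + 3)² = 14² = 196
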